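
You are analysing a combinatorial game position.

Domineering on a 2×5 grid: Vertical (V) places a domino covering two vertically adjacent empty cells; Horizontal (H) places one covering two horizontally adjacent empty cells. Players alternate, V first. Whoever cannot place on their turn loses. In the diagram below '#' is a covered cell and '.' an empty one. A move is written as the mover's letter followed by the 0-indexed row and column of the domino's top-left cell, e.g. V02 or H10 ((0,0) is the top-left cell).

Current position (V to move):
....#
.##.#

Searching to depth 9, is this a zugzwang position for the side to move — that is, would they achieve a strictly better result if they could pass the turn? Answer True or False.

ply 1, V at ....#/.##.# | V00=-1→#...#/###.#*; V03=-1→...##/.####
ply 2, H at #...#/###.# | H01=-1→###.#/###.#; H02=+1→#.###/###.#*
ply 3: #.###/###.# is terminal -1 (V); from ....#/.##.# depth 9
suppose V passes — search the same position with H to move:
pass> ply 1, H at ....#/.##.# | H00=-1→##..#/.##.#*; H01=-1→.##.#/.##.#; H02=-1→..###/.##.#
pass> ply 2, V at ##..#/.##.# | V03=+1→##.##/.####*
pass> ply 3: ##.##/.#### is terminal -1 (H); from ....#/.##.# depth 9
for V: play -1, pass +1

zugzwang(....#/.##.#, V) = True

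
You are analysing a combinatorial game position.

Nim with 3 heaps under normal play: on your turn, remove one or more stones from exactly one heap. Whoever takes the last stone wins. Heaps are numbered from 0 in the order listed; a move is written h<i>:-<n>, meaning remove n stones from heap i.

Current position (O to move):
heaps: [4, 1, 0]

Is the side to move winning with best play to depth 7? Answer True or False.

O winning at [(4,1,0)]: True

[(4,1,0)] O move#1: h0:-1:-1/(3,1,0), h0:-2:-1/(2,1,0), h0:-3:+1/(1,1,0)*, h0:-4:-1/(0,1,0), h1:-1:-1/(4,0,0)
[(1,1,0)] X move#2: h0:-1:-1/(0,1,0)*, h1:-1:-1/(1,0,0)
[(0,1,0)] O move#3: h1:-1:+1/(0,0,0)*
[(0,0,0)] end (terminal -1, X#4); searched (4,1,0) to 7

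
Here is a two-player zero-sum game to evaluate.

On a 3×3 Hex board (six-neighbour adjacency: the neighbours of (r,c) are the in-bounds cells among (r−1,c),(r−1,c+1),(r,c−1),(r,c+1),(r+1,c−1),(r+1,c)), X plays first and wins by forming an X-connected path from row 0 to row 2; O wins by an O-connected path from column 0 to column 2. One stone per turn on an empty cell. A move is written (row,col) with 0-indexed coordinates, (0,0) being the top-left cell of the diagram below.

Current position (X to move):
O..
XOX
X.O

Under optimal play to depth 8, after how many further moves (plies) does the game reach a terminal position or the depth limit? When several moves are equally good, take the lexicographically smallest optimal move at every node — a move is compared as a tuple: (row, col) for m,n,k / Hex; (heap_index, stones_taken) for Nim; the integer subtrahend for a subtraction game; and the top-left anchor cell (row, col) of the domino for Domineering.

PV length from [O../XOX/X.O]: 1 ply

p1 X@[O../XOX/X.O]: (0,1)[OX./XOX/X.O]+1* (0,2)[O.X/XOX/X.O]+1 (2,1)[O../XOX/XXO]+1
p2 O@[OX./XOX/X.O] terminal -1; root [O../XOX/X.O] d8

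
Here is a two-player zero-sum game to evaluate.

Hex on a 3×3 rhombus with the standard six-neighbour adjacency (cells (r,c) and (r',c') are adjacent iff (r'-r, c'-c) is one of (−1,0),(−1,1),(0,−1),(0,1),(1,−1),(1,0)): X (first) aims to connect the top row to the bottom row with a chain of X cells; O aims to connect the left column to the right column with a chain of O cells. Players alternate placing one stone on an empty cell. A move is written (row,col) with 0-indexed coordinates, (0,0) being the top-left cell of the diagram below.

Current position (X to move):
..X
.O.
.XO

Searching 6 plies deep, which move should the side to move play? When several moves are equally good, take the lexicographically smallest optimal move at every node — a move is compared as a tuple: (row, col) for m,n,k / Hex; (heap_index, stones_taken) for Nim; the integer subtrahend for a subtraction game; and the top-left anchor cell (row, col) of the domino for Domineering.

X's best at [..X/.O./.XO]: (1,0)

[..X/.O./.XO] X move#1: (0,0):-1/X.X/.O./.XO, (0,1):-1/.XX/.O./.XO, (1,0):+1/..X/XO./.XO*, (1,2):+1/..X/.OX/.XO, (2,0):+1/..X/.O./XXO
[..X/XO./.XO] O move#2: (0,0):-1/O.X/XO./.XO*, (0,1):-1/.OX/XO./.XO, (1,2):-1/..X/XOO/.XO, (2,0):-1/..X/XO./OXO
[O.X/XO./.XO] X move#3: (0,1):+1/OXX/XO./.XO*, (1,2):+1/O.X/XOX/.XO, (2,0):+1/O.X/XO./XXO
[OXX/XO./.XO] O move#4: (1,2):-1/OXX/XOO/.XO*, (2,0):-1/OXX/XO./OXO
[OXX/XOO/.XO] X move#5: (2,0):+1/OXX/XOO/XXO*
[OXX/XOO/XXO] end (terminal -1, O#6); searched ..X/.O./.XO to 6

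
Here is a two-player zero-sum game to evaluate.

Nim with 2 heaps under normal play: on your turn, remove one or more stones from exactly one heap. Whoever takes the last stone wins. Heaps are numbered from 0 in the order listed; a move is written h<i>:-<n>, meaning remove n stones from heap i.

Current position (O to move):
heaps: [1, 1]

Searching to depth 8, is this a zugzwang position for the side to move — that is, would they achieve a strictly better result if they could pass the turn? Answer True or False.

ply 1, O at (1,1) | h0:-1=-1→(0,1)*; h1:-1=-1→(1,0)
ply 2, X at (0,1) | h1:-1=+1→(0,0)*
ply 3: (0,0) is terminal -1 (O); from (1,1) depth 8
pass branch (X moves first from the same position):
  | ply 1, X at (1,1) | h0:-1=-1→(0,1)*; h1:-1=-1→(1,0)
  | ply 2, O at (0,1) | h1:-1=+1→(0,0)*
  | ply 3: (0,0) is terminal -1 (X); from (1,1) depth 8
O moving scores -1; O passing scores +1

zugzwang((1,1), O) = True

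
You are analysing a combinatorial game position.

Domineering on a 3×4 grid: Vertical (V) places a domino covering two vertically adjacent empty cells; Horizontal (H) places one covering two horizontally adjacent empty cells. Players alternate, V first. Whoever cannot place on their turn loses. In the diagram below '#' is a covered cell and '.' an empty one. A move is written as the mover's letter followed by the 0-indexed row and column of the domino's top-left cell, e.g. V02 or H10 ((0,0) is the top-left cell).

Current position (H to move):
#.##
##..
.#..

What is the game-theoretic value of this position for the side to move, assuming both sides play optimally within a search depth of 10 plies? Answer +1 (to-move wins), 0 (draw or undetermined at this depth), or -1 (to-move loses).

value(#.##/##../.#.., H) = +1

p1 H@[#.##/##../.#..]: H12[#.##/####/.#..]+1* H22[#.##/##../.###]+1
p2 V@[#.##/####/.#..] terminal -1; root [#.##/##../.#..] d10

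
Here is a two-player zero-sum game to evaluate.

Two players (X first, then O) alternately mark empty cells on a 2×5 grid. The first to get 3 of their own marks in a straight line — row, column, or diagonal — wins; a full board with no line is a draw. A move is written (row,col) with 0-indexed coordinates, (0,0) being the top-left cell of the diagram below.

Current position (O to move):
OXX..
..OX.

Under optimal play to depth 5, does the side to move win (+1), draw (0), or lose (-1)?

[OXX../..OX.] O move#1: (0,3):+0/OXXO./..OX.*, (0,4):-1/OXX.O/..OX., (1,0):-1/OXX../O.OX., (1,1):-1/OXX../.OOX., (1,4):-1/OXX../..OXO
[OXXO./..OX.] X move#2: (0,4):+0/OXXOX/..OX.*, (1,0):+0/OXXO./X.OX., (1,1):+0/OXXO./.XOX., (1,4):+0/OXXO./..OXX
[OXXOX/..OX.] O move#3: (1,0):+0/OXXOX/O.OX.*, (1,1):+0/OXXOX/.OOX., (1,4):+0/OXXOX/..OXO
[OXXOX/O.OX.] X move#4: (1,1):+0/OXXOX/OXOX.*, (1,4):-1/OXXOX/O.OXX
[OXXOX/OXOX.] O move#5: (1,4):+0/OXXOX/OXOXO*
[OXXOX/OXOXO] end (terminal +0, X#6); searched OXX../..OX. to 5

value(OXX../..OX., O) = 0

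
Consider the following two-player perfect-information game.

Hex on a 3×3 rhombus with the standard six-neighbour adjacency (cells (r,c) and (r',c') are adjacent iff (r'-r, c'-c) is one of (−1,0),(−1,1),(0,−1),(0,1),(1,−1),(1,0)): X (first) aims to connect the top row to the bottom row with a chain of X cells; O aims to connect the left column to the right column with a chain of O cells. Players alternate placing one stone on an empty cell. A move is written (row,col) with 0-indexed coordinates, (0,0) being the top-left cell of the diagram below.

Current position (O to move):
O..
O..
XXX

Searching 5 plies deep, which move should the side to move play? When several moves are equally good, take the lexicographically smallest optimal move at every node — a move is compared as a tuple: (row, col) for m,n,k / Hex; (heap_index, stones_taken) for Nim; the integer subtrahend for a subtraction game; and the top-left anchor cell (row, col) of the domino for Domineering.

[O../O../XXX] O move#1: (0,1):-1/OO./O../XXX, (0,2):+1/O.O/O../XXX*, (1,1):+1/O../OO./XXX, (1,2):-1/O../O.O/XXX
[O.O/O../XXX] X move#2: (0,1):-1/OXO/O../XXX*, (1,1):-1/O.O/OX./XXX, (1,2):-1/O.O/O.X/XXX
[OXO/O../XXX] O move#3: (1,1):+1/OXO/OO./XXX*, (1,2):-1/OXO/O.O/XXX
[OXO/OO./XXX] end (terminal -1, X#4); searched O../O../XXX to 5

O's best at [O../O../XXX]: (0,2)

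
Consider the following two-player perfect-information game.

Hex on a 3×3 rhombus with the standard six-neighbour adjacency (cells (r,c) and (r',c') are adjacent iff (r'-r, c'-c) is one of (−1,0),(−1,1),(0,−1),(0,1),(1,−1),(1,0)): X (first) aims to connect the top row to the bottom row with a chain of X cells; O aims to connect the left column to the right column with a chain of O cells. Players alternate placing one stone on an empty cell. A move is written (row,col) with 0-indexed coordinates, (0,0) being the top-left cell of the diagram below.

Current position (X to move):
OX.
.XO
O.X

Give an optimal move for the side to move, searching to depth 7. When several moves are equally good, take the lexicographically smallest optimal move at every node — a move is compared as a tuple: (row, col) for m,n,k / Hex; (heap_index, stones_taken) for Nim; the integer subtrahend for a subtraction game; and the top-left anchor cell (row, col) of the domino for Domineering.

[OX./.XO/O.X] X move#1: (0,2):-1/OXX/.XO/O.X, (1,0):-1/OX./XXO/O.X, (2,1):+1/OX./.XO/OXX*
[OX./.XO/OXX] end (terminal -1, O#2); searched OX./.XO/O.X to 7

X's best at [OX./.XO/O.X]: (2,1)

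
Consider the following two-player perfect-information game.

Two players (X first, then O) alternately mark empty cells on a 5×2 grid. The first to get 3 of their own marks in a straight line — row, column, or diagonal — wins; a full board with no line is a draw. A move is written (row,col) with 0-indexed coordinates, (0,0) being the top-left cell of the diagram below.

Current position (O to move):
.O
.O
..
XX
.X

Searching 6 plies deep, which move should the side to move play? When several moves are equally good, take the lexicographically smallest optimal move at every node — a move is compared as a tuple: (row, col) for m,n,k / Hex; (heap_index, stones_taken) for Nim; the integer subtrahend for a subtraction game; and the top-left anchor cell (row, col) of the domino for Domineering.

[.O/.O/../XX/.X] O move#1: (0,0):-1/OO/.O/../XX/.X, (1,0):-1/.O/OO/../XX/.X, (2,0):-1/.O/.O/O./XX/.X, (2,1):+1/.O/.O/.O/XX/.X*, (4,0):-1/.O/.O/../XX/OX
[.O/.O/.O/XX/.X] end (terminal -1, X#2); searched .O/.O/../XX/.X to 6

O's best at [.O/.O/../XX/.X]: (2,1)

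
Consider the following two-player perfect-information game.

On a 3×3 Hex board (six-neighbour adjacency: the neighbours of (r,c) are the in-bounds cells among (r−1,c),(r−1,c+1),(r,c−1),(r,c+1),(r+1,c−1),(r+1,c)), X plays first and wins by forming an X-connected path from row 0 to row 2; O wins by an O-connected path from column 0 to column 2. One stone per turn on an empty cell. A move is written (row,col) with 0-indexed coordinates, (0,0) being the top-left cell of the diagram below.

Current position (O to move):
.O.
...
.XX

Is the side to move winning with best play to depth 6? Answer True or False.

O winning at [.O./.../.XX]: True

ply 1, O at .O./.../.XX | (0,0)=-1→OO./.../.XX; (0,2)=+1→.OO/.../.XX*; (1,0)=-1→.O./O../.XX; (1,1)=+1→.O./.O./.XX; (1,2)=+1→.O./..O/.XX; (2,0)=-1→.O./.../OXX
ply 2, X at .OO/.../.XX | (0,0)=-1→XOO/.../.XX*; (1,0)=-1→.OO/X../.XX; (1,1)=-1→.OO/.X./.XX; (1,2)=-1→.OO/..X/.XX; (2,0)=-1→.OO/.../XXX
ply 3, O at XOO/.../.XX | (1,0)=+1→XOO/O../.XX*; (1,1)=+1→XOO/.O./.XX; (1,2)=-1→XOO/..O/.XX; (2,0)=+1→XOO/.../OXX
ply 4: XOO/O../.XX is terminal -1 (X); from .O./.../.XX depth 6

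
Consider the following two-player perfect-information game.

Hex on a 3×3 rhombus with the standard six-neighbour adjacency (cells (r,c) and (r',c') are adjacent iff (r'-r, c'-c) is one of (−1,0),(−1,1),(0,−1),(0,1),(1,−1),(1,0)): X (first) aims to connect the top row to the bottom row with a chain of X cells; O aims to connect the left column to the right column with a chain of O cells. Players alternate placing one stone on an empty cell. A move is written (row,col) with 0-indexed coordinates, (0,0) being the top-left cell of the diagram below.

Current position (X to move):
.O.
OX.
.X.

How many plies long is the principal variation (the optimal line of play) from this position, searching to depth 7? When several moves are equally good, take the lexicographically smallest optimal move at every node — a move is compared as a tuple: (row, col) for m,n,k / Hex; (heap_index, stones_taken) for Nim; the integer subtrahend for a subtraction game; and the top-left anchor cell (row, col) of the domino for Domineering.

PV length from [.O./OX./.X.]: 1 ply

[.O./OX./.X.] X move#1: (0,0):-1/XO./OX./.X., (0,2):+1/.OX/OX./.X.*, (1,2):-1/.O./OXX/.X., (2,0):-1/.O./OX./XX., (2,2):-1/.O./OX./.XX
[.OX/OX./.X.] end (terminal -1, O#2); searched .O./OX./.X. to 7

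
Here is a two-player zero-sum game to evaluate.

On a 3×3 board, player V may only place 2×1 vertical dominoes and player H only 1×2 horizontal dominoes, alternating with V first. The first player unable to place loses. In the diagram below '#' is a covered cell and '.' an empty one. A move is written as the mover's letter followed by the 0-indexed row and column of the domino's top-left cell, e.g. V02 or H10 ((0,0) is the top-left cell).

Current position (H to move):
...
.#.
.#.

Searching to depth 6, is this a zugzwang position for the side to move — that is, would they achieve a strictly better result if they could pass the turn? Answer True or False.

zugzwang(.../.#./.#., H) = False

ply 1, H at .../.#./.#. | H00=-1→##./.#./.#.*; H01=-1→.##/.#./.#.
ply 2, V at ##./.#./.#. | V02=+1→###/.##/.#.*; V10=+1→##./##./##.; V12=+1→##./.##/.##
ply 3: ###/.##/.#. is terminal -1 (H); from .../.#./.#. depth 6
suppose H passes — search the same position with V to move:
pass> ply 1, V at .../.#./.#. | V00=+1→#../##./.#.*; V02=+1→..#/.##/.#.; V10=+1→.../##./##.; V12=+1→.../.##/.##
pass> ply 2, H at #../##./.#. | H01=-1→###/##./.#.*
pass> ply 3, V at ###/##./.#. | V12=+1→###/###/.##*
pass> ply 4: ###/###/.## is terminal -1 (H); from .../.#./.#. depth 6
for H: play -1, pass -1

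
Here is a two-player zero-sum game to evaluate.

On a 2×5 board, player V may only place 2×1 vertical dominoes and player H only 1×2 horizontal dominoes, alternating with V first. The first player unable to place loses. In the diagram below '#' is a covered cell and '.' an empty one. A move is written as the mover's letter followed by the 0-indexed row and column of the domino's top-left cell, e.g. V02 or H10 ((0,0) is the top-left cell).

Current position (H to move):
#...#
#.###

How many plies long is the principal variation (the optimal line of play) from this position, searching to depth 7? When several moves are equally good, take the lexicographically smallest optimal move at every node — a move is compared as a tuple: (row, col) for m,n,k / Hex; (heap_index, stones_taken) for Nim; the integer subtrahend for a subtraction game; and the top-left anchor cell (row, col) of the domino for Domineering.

p1 H@[#...#/#.###]: H01[###.#/#.###]+1* H02[#.###/#.###]-1
p2 V@[###.#/#.###] terminal -1; root [#...#/#.###] d7

PV length from [#...#/#.###]: 1 ply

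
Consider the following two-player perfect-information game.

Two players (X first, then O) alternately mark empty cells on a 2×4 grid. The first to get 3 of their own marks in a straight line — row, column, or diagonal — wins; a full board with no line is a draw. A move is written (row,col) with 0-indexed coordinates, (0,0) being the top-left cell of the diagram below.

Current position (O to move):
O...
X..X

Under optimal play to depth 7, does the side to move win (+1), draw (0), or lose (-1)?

[O.../X..X] O move#1: (0,1):+0/OO../X..X*, (0,2):+0/O.O./X..X, (0,3):+0/O..O/X..X, (1,1):+0/O.../XO.X, (1,2):+0/O.../X.OX
[OO../X..X] X move#2: (0,2):+0/OOX./X..X*, (0,3):-1/OO.X/X..X, (1,1):-1/OO../XX.X, (1,2):-1/OO../X.XX
[OOX./X..X] O move#3: (0,3):+0/OOXO/X..X*, (1,1):+0/OOX./XO.X, (1,2):+0/OOX./X.OX
[OOXO/X..X] X move#4: (1,1):+0/OOXO/XX.X*, (1,2):+0/OOXO/X.XX
[OOXO/XX.X] O move#5: (1,2):+0/OOXO/XXOX*
[OOXO/XXOX] end (terminal +0, X#6); searched O.../X..X to 7

value(O.../X..X, O) = 0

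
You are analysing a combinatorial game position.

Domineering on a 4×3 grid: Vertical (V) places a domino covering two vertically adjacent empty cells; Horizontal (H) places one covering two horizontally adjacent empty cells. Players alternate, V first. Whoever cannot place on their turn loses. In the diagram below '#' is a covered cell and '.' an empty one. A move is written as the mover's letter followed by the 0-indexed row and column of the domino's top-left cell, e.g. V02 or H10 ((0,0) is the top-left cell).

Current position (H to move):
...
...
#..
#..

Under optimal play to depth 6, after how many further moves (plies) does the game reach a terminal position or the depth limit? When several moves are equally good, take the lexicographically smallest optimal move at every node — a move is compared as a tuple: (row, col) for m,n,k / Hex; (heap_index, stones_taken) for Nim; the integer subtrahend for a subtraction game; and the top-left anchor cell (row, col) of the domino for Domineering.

PV length from [.../.../#../#..]: 4 plies

p1 H@[.../.../#../#..]: H00[##./.../#../#..]-1* H01[.##/.../#../#..]-1 H10[.../##./#../#..]-1 H11[.../.##/#../#..]-1 H21[.../.../###/#..]-1 H31[.../.../#../###]-1
p2 V@[##./.../#../#..]: V02[###/..#/#../#..]-1 V11[##./.#./##./#..]+1* V12[##./..#/#.#/#..]+1 V21[##./.../##./##.]+1 V22[##./.../#.#/#.#]+1
p3 H@[##./.#./##./#..]: H31[##./.#./##./###]-1*
p4 V@[##./.#./##./###]: V02[###/.##/##./###]+1* V12[##./.##/###/###]+1
p5 H@[###/.##/##./###] terminal -1; root [.../.../#../#..] d6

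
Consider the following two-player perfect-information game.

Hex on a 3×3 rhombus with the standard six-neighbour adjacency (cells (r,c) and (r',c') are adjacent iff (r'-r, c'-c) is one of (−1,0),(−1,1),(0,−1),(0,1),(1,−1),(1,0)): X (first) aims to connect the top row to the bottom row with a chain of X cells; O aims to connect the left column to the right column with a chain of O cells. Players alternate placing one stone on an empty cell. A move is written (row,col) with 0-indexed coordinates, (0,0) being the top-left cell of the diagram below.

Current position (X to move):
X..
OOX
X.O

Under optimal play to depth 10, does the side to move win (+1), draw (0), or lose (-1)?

value(X../OOX/X.O, X) = -1

[X../OOX/X.O] X move#1: (0,1):-1/XX./OOX/X.O*, (0,2):-1/X.X/OOX/X.O, (2,1):-1/X../OOX/XXO
[XX./OOX/X.O] O move#2: (0,2):+1/XXO/OOX/X.O*, (2,1):+1/XX./OOX/XOO
[XXO/OOX/X.O] end (terminal -1, X#3); searched X../OOX/X.O to 10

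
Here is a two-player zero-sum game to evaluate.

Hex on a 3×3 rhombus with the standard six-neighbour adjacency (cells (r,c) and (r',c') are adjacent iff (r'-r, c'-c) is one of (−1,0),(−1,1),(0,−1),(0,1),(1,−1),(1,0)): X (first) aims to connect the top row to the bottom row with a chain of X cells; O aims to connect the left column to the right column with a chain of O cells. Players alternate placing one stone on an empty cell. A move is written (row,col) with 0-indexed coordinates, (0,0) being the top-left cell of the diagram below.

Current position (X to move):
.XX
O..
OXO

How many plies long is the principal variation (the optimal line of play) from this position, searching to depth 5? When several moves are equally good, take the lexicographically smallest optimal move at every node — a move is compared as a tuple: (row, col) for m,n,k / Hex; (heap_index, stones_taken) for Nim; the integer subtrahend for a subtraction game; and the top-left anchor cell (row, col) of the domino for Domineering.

PV length from [.XX/O../OXO]: 3 plies

ply 1, X at .XX/O../OXO | (0,0)=+1→XXX/O../OXO*; (1,1)=+1→.XX/OX./OXO; (1,2)=+1→.XX/O.X/OXO
ply 2, O at XXX/O../OXO | (1,1)=-1→XXX/OO./OXO*; (1,2)=-1→XXX/O.O/OXO
ply 3, X at XXX/OO./OXO | (1,2)=+1→XXX/OOX/OXO*
ply 4: XXX/OOX/OXO is terminal -1 (O); from .XX/O../OXO depth 5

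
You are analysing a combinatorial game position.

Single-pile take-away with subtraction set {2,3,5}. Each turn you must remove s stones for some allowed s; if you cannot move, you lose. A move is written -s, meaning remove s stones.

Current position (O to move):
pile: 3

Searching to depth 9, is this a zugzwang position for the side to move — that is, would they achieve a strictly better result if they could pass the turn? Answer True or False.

[3] O move#1: -2:+1/1*, -3:+1/0
[1] end (terminal -1, X#2); searched 3 to 9
pass branch (X moves first from the same position):
  | [3] X move#1: -2:+1/1*, -3:+1/0
  | [1] end (terminal -1, O#2); searched 3 to 9
O moving scores +1; O passing scores -1

zugzwang(3, O) = False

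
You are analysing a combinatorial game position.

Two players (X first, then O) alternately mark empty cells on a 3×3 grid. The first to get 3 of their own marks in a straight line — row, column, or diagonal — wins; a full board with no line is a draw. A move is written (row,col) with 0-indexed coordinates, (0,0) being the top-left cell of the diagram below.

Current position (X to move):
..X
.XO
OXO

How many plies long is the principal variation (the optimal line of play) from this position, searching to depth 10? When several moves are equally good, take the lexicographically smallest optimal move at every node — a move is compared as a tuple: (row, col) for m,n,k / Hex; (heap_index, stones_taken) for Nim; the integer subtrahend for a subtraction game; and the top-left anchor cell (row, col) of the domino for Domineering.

PV length from [..X/.XO/OXO]: 1 ply

p1 X@[..X/.XO/OXO]: (0,0)[X.X/.XO/OXO]+0 (0,1)[.XX/.XO/OXO]+1* (1,0)[..X/XXO/OXO]+0
p2 O@[.XX/.XO/OXO] terminal -1; root [..X/.XO/OXO] d10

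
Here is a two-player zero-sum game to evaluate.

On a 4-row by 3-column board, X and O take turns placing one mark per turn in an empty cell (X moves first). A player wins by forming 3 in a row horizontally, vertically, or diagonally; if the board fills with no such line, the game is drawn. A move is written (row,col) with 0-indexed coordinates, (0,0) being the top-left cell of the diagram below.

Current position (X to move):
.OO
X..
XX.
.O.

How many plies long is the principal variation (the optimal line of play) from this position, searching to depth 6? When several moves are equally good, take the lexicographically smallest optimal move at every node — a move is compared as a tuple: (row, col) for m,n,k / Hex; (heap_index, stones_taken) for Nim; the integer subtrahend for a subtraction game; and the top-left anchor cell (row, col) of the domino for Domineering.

ply 1, X at .OO/X../XX./.O. | (0,0)=+1→XOO/X../XX./.O.*; (1,1)=-1→.OO/XX./XX./.O.; (1,2)=-1→.OO/X.X/XX./.O.; (2,2)=+1→.OO/X../XXX/.O.; (3,0)=+1→.OO/X../XX./XO.; (3,2)=+1→.OO/X../XX./.OX
ply 2: XOO/X../XX./.O. is terminal -1 (O); from .OO/X../XX./.O. depth 6

PV length from [.OO/X../XX./.O.]: 1 ply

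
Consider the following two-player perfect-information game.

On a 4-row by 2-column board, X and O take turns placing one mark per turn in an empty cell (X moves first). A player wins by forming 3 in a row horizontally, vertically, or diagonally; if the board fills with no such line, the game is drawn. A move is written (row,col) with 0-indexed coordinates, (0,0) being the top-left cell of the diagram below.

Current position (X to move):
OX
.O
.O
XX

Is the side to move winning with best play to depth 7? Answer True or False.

[OX/.O/.O/XX] X move#1: (1,0):+0/OX/XO/.O/XX*, (2,0):+0/OX/.O/XO/XX
[OX/XO/.O/XX] O move#2: (2,0):+0/OX/XO/OO/XX*
[OX/XO/OO/XX] end (terminal +0, X#3); searched OX/.O/.O/XX to 7

X winning at [OX/.O/.O/XX]: False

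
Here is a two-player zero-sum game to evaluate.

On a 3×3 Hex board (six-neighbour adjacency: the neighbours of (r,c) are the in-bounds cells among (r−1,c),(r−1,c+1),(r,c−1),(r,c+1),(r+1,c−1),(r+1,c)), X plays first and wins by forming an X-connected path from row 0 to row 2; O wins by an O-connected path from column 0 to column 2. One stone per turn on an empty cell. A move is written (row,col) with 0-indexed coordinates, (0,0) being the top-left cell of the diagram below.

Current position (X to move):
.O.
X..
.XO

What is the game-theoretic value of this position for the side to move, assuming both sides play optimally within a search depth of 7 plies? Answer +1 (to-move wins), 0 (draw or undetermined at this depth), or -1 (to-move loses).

p1 X@[.O./X../.XO]: (0,0)[XO./X../.XO]+1* (0,2)[.OX/X../.XO]+1 (1,1)[.O./XX./.XO]+1 (1,2)[.O./X.X/.XO]+1 (2,0)[.O./X../XXO]+1
p2 O@[XO./X../.XO]: (0,2)[XOO/X../.XO]-1* (1,1)[XO./XO./.XO]-1 (1,2)[XO./X.O/.XO]-1 (2,0)[XO./X../OXO]-1
p3 X@[XOO/X../.XO]: (1,1)[XOO/XX./.XO]+1* (1,2)[XOO/X.X/.XO]+1 (2,0)[XOO/X../XXO]+1
p4 O@[XOO/XX./.XO] terminal -1; root [.O./X../.XO] d7

value(.O./X../.XO, X) = +1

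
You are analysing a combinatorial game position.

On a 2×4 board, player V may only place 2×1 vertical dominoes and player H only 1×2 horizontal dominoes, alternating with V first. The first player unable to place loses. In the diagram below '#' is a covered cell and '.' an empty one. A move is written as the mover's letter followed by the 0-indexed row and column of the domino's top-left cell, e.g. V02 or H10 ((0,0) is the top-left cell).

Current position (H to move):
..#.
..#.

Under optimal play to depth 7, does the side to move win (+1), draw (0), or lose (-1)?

value(..#./..#., H) = +1

p1 H@[..#./..#.]: H00[###./..#.]+1* H10[..#./###.]+1
p2 V@[###./..#.]: V03[####/..##]-1*
p3 H@[####/..##]: H10[####/####]+1*
p4 V@[####/####] terminal -1; root [..#./..#.] d7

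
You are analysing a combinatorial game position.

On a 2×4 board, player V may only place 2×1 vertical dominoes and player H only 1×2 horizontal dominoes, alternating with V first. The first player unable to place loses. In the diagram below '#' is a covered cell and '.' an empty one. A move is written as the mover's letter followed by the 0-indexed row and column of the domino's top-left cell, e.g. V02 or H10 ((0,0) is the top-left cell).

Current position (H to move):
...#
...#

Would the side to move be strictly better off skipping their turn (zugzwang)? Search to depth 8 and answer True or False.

zugzwang(...#/...#, H) = False

p1 H@[...#/...#]: H00[##.#/...#]+1* H01[.###/...#]+1 H10[...#/##.#]+1 H11[...#/.###]+1
p2 V@[##.#/...#]: V02[####/..##]-1*
p3 H@[####/..##]: H10[####/####]+1*
p4 V@[####/####] terminal -1; root [...#/...#] d8
pass branch (V moves first from the same position):
  | p1 V@[...#/...#]: V00[#..#/#..#]-1 V01[.#.#/.#.#]+1* V02[..##/..##]-1
  | p2 H@[.#.#/.#.#] terminal -1; root [...#/...#] d8
H moving scores +1; H passing scores -1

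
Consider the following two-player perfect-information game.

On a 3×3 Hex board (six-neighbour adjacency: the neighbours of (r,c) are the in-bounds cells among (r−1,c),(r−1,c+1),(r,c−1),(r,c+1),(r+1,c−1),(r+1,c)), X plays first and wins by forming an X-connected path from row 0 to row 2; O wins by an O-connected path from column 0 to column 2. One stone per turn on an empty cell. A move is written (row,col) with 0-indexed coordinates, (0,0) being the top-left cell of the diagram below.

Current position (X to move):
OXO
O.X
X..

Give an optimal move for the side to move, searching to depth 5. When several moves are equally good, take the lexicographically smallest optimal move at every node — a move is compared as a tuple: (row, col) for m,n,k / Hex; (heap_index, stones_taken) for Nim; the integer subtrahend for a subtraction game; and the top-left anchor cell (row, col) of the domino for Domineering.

ply 1, X at OXO/O.X/X.. | (1,1)=+1→OXO/OXX/X..*; (2,1)=-1→OXO/O.X/XX.; (2,2)=-1→OXO/O.X/X.X
ply 2: OXO/OXX/X.. is terminal -1 (O); from OXO/O.X/X.. depth 5

X's best at [OXO/O.X/X..]: (1,1)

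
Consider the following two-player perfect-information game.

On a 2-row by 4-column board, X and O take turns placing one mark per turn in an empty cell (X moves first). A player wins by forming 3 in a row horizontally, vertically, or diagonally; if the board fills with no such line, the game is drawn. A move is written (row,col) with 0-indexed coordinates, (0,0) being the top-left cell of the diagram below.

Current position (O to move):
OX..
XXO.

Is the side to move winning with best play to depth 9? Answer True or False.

p1 O@[OX../XXO.]: (0,2)[OXO./XXO.]+0* (0,3)[OX.O/XXO.]+0 (1,3)[OX../XXOO]+0
p2 X@[OXO./XXO.]: (0,3)[OXOX/XXO.]+0* (1,3)[OXO./XXOX]+0
p3 O@[OXOX/XXO.]: (1,3)[OXOX/XXOO]+0*
p4 X@[OXOX/XXOO] terminal +0; root [OX../XXO.] d9

O winning at [OX../XXO.]: False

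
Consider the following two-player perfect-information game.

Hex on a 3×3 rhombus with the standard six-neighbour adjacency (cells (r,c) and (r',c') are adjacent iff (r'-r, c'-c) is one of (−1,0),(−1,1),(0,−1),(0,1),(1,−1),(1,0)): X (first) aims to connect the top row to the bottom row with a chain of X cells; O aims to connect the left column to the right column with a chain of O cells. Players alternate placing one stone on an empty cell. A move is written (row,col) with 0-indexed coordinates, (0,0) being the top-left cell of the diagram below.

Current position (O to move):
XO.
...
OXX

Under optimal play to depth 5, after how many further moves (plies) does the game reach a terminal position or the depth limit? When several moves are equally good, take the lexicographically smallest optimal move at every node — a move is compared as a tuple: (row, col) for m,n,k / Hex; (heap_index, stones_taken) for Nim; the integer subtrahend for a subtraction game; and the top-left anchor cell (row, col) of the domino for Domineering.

ply 1, O at XO./.../OXX | (0,2)=+1→XOO/.../OXX*; (1,0)=-1→XO./O../OXX; (1,1)=+1→XO./.O./OXX; (1,2)=-1→XO./..O/OXX
ply 2, X at XOO/.../OXX | (1,0)=-1→XOO/X../OXX*; (1,1)=-1→XOO/.X./OXX; (1,2)=-1→XOO/..X/OXX
ply 3, O at XOO/X../OXX | (1,1)=+1→XOO/XO./OXX*; (1,2)=-1→XOO/X.O/OXX
ply 4: XOO/XO./OXX is terminal -1 (X); from XO./.../OXX depth 5

PV length from [XO./.../OXX]: 3 plies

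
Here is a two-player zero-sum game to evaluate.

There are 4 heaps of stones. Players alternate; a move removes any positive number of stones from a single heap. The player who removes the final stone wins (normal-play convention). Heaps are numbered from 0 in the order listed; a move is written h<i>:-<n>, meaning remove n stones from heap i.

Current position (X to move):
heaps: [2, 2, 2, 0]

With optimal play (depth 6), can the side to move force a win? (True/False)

ply 1, X at (2,2,2,0) | h0:-1=-1→(1,2,2,0); h0:-2=+1→(0,2,2,0)*; h1:-1=-1→(2,1,2,0); h1:-2=+1→(2,0,2,0); h2:-1=-1→(2,2,1,0); h2:-2=+1→(2,2,0,0)
ply 2, O at (0,2,2,0) | h1:-1=-1→(0,1,2,0)*; h1:-2=-1→(0,0,2,0); h2:-1=-1→(0,2,1,0); h2:-2=-1→(0,2,0,0)
ply 3, X at (0,1,2,0) | h1:-1=-1→(0,0,2,0); h2:-1=+1→(0,1,1,0)*; h2:-2=-1→(0,1,0,0)
ply 4, O at (0,1,1,0) | h1:-1=-1→(0,0,1,0)*; h2:-1=-1→(0,1,0,0)
ply 5, X at (0,0,1,0) | h2:-1=+1→(0,0,0,0)*
ply 6: (0,0,0,0) is terminal -1 (O); from (2,2,2,0) depth 6

X winning at [(2,2,2,0)]: True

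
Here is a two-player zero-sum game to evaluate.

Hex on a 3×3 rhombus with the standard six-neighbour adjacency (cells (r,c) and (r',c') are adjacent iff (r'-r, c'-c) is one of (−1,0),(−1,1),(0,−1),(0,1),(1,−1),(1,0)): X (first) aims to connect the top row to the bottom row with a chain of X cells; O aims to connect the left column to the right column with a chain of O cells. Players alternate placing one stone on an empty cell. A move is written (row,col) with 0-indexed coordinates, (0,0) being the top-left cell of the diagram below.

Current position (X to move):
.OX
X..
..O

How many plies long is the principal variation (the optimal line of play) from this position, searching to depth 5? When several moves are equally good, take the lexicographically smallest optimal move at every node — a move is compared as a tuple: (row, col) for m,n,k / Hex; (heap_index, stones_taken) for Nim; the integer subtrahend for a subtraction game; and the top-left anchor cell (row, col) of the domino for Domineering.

ply 1, X at .OX/X../..O | (0,0)=+1→XOX/X../..O*; (1,1)=+1→.OX/XX./..O; (1,2)=+1→.OX/X.X/..O; (2,0)=+1→.OX/X../X.O; (2,1)=+1→.OX/X../.XO
ply 2, O at XOX/X../..O | (1,1)=-1→XOX/XO./..O*; (1,2)=-1→XOX/X.O/..O; (2,0)=-1→XOX/X../O.O; (2,1)=-1→XOX/X../.OO
ply 3, X at XOX/XO./..O | (1,2)=+1→XOX/XOX/..O*; (2,0)=+1→XOX/XO./X.O; (2,1)=+1→XOX/XO./.XO
ply 4, O at XOX/XOX/..O | (2,0)=-1→XOX/XOX/O.O*; (2,1)=-1→XOX/XOX/.OO
ply 5, X at XOX/XOX/O.O | (2,1)=+1→XOX/XOX/OXO*
ply 6: XOX/XOX/OXO is terminal -1 (O); from .OX/X../..O depth 5

PV length from [.OX/X../..O]: 5 plies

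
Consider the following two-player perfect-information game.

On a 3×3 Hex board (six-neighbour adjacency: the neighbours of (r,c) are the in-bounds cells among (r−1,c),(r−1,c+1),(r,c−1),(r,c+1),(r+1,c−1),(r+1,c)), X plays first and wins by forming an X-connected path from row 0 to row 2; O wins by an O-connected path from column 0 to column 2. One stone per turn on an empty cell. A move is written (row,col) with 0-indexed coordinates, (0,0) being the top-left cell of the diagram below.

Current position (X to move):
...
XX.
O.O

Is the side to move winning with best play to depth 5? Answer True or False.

X winning at [.../XX./O.O]: True

[.../XX./O.O] X move#1: (0,0):-1/X../XX./O.O, (0,1):-1/.X./XX./O.O, (0,2):-1/..X/XX./O.O, (1,2):-1/.../XXX/O.O, (2,1):+1/.../XX./OXO*
[.../XX./OXO] O move#2: (0,0):-1/O../XX./OXO*, (0,1):-1/.O./XX./OXO, (0,2):-1/..O/XX./OXO, (1,2):-1/.../XXO/OXO
[O../XX./OXO] X move#3: (0,1):+1/OX./XX./OXO*, (0,2):+1/O.X/XX./OXO, (1,2):+1/O../XXX/OXO
[OX./XX./OXO] end (terminal -1, O#4); searched .../XX./O.O to 5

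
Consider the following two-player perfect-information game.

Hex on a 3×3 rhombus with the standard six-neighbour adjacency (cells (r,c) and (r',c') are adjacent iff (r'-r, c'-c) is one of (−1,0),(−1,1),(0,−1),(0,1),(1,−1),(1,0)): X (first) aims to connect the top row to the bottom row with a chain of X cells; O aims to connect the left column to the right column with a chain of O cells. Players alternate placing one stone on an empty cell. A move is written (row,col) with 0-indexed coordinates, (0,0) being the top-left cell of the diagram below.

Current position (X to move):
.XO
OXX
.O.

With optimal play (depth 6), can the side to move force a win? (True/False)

X winning at [.XO/OXX/.O.]: True

p1 X@[.XO/OXX/.O.]: (0,0)[XXO/OXX/.O.]+1* (2,0)[.XO/OXX/XO.]+1 (2,2)[.XO/OXX/.OX]+1
p2 O@[XXO/OXX/.O.]: (2,0)[XXO/OXX/OO.]-1* (2,2)[XXO/OXX/.OO]-1
p3 X@[XXO/OXX/OO.]: (2,2)[XXO/OXX/OOX]+1*
p4 O@[XXO/OXX/OOX] terminal -1; root [.XO/OXX/.O.] d6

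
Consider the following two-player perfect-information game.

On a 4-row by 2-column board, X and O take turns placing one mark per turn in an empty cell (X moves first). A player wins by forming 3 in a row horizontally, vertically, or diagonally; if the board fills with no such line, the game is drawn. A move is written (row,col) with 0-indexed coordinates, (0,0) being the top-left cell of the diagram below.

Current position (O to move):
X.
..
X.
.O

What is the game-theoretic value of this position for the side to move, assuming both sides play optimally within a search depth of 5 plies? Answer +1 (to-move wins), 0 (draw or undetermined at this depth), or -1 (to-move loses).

ply 1, O at X./../X./.O | (0,1)=-1→XO/../X./.O; (1,0)=+0→X./O./X./.O*; (1,1)=-1→X./.O/X./.O; (2,1)=-1→X./../XO/.O; (3,0)=-1→X./../X./OO
ply 2, X at X./O./X./.O | (0,1)=+0→XX/O./X./.O*; (1,1)=+0→X./OX/X./.O; (2,1)=+0→X./O./XX/.O; (3,0)=+0→X./O./X./XO
ply 3, O at XX/O./X./.O | (1,1)=+0→XX/OO/X./.O*; (2,1)=+0→XX/O./XO/.O; (3,0)=+0→XX/O./X./OO
ply 4, X at XX/OO/X./.O | (2,1)=+0→XX/OO/XX/.O*; (3,0)=-1→XX/OO/X./XO
ply 5, O at XX/OO/XX/.O | (3,0)=+0→XX/OO/XX/OO*
ply 6: XX/OO/XX/OO is terminal +0 (X); from X./../X./.O depth 5

value(X./../X./.O, O) = 0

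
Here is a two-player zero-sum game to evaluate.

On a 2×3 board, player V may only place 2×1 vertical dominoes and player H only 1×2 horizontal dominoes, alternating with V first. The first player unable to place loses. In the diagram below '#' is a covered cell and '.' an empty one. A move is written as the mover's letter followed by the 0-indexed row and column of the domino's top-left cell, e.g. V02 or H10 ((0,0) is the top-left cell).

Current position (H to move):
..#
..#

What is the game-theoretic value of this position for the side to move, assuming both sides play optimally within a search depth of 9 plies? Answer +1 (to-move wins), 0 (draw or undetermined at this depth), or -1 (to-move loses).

value(..#/..#, H) = +1

p1 H@[..#/..#]: H00[###/..#]+1* H10[..#/###]+1
p2 V@[###/..#] terminal -1; root [..#/..#] d9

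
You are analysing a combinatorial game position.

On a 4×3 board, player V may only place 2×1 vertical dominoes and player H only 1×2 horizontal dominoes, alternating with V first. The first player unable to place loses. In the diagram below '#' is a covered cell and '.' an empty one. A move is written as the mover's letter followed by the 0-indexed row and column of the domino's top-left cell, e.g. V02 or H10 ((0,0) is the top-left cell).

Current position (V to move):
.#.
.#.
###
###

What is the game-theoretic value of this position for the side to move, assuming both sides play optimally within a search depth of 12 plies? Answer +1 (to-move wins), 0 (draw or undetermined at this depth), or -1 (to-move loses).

value(.#./.#./###/###, V) = +1

p1 V@[.#./.#./###/###]: V00[##./##./###/###]+1* V02[.##/.##/###/###]+1
p2 H@[##./##./###/###] terminal -1; root [.#./.#./###/###] d12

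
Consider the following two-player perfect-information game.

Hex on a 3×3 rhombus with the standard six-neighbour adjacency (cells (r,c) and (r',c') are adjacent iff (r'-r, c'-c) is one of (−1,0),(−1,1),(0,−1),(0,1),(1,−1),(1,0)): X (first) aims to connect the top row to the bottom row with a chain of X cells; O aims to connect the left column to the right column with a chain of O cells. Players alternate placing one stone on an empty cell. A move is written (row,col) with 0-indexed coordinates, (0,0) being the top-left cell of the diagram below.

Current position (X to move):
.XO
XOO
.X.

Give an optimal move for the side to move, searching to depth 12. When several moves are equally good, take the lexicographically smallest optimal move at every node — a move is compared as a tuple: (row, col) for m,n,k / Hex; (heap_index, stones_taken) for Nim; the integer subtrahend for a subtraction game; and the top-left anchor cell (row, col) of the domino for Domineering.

p1 X@[.XO/XOO/.X.]: (0,0)[XXO/XOO/.X.]-1 (2,0)[.XO/XOO/XX.]+1* (2,2)[.XO/XOO/.XX]-1
p2 O@[.XO/XOO/XX.] terminal -1; root [.XO/XOO/.X.] d12

X's best at [.XO/XOO/.X.]: (2,0)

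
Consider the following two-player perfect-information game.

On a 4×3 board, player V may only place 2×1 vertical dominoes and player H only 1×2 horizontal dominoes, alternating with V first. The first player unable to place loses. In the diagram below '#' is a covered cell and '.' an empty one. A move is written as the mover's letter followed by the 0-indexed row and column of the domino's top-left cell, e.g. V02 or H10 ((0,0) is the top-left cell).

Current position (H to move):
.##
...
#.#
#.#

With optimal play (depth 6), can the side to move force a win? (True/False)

[.##/.../#.#/#.#] H move#1: H10:-1/.##/##./#.#/#.#*, H11:-1/.##/.##/#.#/#.#
[.##/##./#.#/#.#] V move#2: V21:+1/.##/##./###/###*
[.##/##./###/###] end (terminal -1, H#3); searched .##/.../#.#/#.# to 6

H winning at [.##/.../#.#/#.#]: False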